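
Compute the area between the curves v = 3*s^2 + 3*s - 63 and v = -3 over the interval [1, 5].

The difference (3*s^2 + 3*s - 63) - (-3) = 3*s^2 + 3*s - 60 changes sign at s = 4 inside [1, 5], so split the integral there.
∫[1,4] (3*s^2 + 3*s - 60) ds = -189/2; the area of that piece is 189/2.
∫[4,5] (3*s^2 + 3*s - 60) ds = 29/2.
Total area = 189/2 + 29/2 = 109.

109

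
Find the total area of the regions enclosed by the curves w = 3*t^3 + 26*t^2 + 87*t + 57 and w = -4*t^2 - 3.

71/2

Set the curves equal: 3*t^3 + 26*t^2 + 87*t + 57 = -4*t^2 - 3, so 3*t^3 + 30*t^2 + 87*t + 60 = 0, which factors as 3*(t + 1)*(t + 4)*(t + 5) = 0. The curves meet at t = -5, -4, -1.
On [-5, -4], w = 3*t^3 + 26*t^2 + 87*t + 57 is on top; that piece has area ∫[-5,-4] (3*t^3 + 30*t^2 + 87*t + 60) dt = 7/4.
On [-4, -1], w = -4*t^2 - 3 is on top; that piece has area ∫[-4,-1] (-(3*t^3 + 30*t^2 + 87*t + 60)) dt = 135/4.
Total enclosed area = 7/4 + 135/4 = 71/2.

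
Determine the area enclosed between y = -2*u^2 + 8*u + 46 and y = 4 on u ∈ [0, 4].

568/3

On [0, 4], (-2*u^2 + 8*u + 46) - (4) = -2*u^2 + 8*u + 42 is ≥ 0 throughout, so the area is a single integral of |-2*u^2 + 8*u + 42|.
∫[0,4] (-2*u^2 + 8*u + 42) du = 568/3.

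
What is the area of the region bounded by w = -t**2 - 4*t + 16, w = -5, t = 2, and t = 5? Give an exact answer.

82/3

The difference (-t**2 - 4*t + 16) - (-5) = -t**2 - 4*t + 21 changes sign at t = 3 inside [2, 5], so split the integral there.
∫[2,3] (-t**2 - 4*t + 21) dt = 14/3.
∫[3,5] (-t**2 - 4*t + 21) dt = -68/3; the area of that piece is 68/3.
Total area = 14/3 + 68/3 = 82/3.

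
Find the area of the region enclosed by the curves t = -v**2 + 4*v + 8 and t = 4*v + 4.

Both boundary curves give t as a function of v, so integrate with respect to v. Setting them equal: -v**2 + 4 = 0, i.e. -(v - 2)*(v + 2) = 0, so they meet at v = -2, 2.
For v in [-2, 2], t = -v**2 + 4*v + 8 is on the right; area = ∫[-2,2] (-v**2 + 4) dv = 32/3.

32/3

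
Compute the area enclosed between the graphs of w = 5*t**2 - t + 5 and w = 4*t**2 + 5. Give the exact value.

1/6

Set the curves equal: 5*t**2 - t + 5 = 4*t**2 + 5, so t**2 - t = 0, which factors as t*(t - 1) = 0. The curves meet at t = 0, 1.
On [0, 1], w = 4*t**2 + 5 is on top; that piece has area ∫[0,1] (-(t**2 - t)) dt = 1/6.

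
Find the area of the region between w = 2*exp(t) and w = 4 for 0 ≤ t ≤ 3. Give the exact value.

The difference (2*exp(t)) - (4) = 2*exp(t) - 4 changes sign at t = log(2) inside [0, 3], so split the integral there.
∫[0,log(2)] (2*exp(t) - 4) dt = 2 - log(16); the area of that piece is -2 + log(16).
∫[log(2),3] (2*exp(t) - 4) dt = -16 + 4*log(2) + 2*exp(3).
Total area = (-2 + log(16)) + (-16 + 4*log(2) + 2*exp(3)) = -18 + 8*log(2) + 2*exp(3).

-18 + 8*log(2) + 2*exp(3)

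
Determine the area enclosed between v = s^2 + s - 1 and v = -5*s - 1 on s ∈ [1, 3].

98/3

On [1, 3], (s^2 + s - 1) - (-5*s - 1) = s^2 + 6*s is ≥ 0 throughout, so the area is a single integral of |s^2 + 6*s|.
∫[1,3] (s^2 + 6*s) ds = 98/3.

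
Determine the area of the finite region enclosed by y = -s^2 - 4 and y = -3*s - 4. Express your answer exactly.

9/2

Set the curves equal: -s^2 - 4 = -3*s - 4, so -s^2 + 3*s = 0, which factors as -s*(s - 3) = 0. The curves meet at s = 0, 3.
On [0, 3], y = -s^2 - 4 is on top; that piece has area ∫[0,3] (-s^2 + 3*s) ds = 9/2.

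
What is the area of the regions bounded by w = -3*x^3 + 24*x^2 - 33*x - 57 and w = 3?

443/2

Set the curves equal: -3*x^3 + 24*x^2 - 33*x - 57 = 3, so -3*x^3 + 24*x^2 - 33*x - 60 = 0, which factors as -3*(x - 5)*(x - 4)*(x + 1) = 0. The curves meet at x = -1, 4, 5.
On [-1, 4], w = 3 is on top; that piece has area ∫[-1,4] (-(-3*x^3 + 24*x^2 - 33*x - 60)) dx = 875/4.
On [4, 5], w = -3*x^3 + 24*x^2 - 33*x - 57 is on top; that piece has area ∫[4,5] (-3*x^3 + 24*x^2 - 33*x - 60) dx = 11/4.
Total enclosed area = 875/4 + 11/4 = 443/2.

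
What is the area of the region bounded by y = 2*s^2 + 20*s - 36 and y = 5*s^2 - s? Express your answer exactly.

1/2

Set the curves equal: 2*s^2 + 20*s - 36 = 5*s^2 - s, so -3*s^2 + 21*s - 36 = 0, which factors as -3*(s - 4)*(s - 3) = 0. The curves meet at s = 3, 4.
On [3, 4], y = 2*s^2 + 20*s - 36 is on top; that piece has area ∫[3,4] (-3*s^2 + 21*s - 36) ds = 1/2.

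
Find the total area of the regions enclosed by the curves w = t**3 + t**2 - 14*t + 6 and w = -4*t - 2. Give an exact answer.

Set the curves equal: t**3 + t**2 - 14*t + 6 = -4*t - 2, so t**3 + t**2 - 10*t + 8 = 0, which factors as (t - 2)*(t - 1)*(t + 4) = 0. The curves meet at t = -4, 1, 2.
On [-4, 1], w = t**3 + t**2 - 14*t + 6 is on top; that piece has area ∫[-4,1] (t**3 + t**2 - 10*t + 8) dt = 875/12.
On [1, 2], w = -4*t - 2 is on top; that piece has area ∫[1,2] (-(t**3 + t**2 - 10*t + 8)) dt = 11/12.
Total enclosed area = 875/12 + 11/12 = 443/6.

443/6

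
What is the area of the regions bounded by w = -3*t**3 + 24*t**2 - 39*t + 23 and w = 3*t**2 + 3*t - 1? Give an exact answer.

Set the curves equal: -3*t**3 + 24*t**2 - 39*t + 23 = 3*t**2 + 3*t - 1, so -3*t**3 + 21*t**2 - 42*t + 24 = 0, which factors as -3*(t - 4)*(t - 2)*(t - 1) = 0. The curves meet at t = 1, 2, 4.
On [1, 2], w = 3*t**2 + 3*t - 1 is on top; that piece has area ∫[1,2] (-(-3*t**3 + 21*t**2 - 42*t + 24)) dt = 5/4.
On [2, 4], w = -3*t**3 + 24*t**2 - 39*t + 23 is on top; that piece has area ∫[2,4] (-3*t**3 + 21*t**2 - 42*t + 24) dt = 8.
Total enclosed area = 5/4 + 8 = 37/4.

37/4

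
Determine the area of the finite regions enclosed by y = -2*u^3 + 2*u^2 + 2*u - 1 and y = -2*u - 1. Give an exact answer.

Set the curves equal: -2*u^3 + 2*u^2 + 2*u - 1 = -2*u - 1, so -2*u^3 + 2*u^2 + 4*u = 0, which factors as -2*u*(u - 2)*(u + 1) = 0. The curves meet at u = -1, 0, 2.
On [-1, 0], y = -2*u - 1 is on top; that piece has area ∫[-1,0] (-(-2*u^3 + 2*u^2 + 4*u)) du = 5/6.
On [0, 2], y = -2*u^3 + 2*u^2 + 2*u - 1 is on top; that piece has area ∫[0,2] (-2*u^3 + 2*u^2 + 4*u) du = 16/3.
Total enclosed area = 5/6 + 16/3 = 37/6.

37/6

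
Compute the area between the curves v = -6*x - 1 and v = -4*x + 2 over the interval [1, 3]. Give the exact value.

14

On [1, 3], (-6*x - 1) - (-4*x + 2) = -2*x - 3 is ≤ 0 throughout, so the area is a single integral of |-2*x - 3|.
∫[1,3] (-2*x - 3) dx = -14; the area of that piece is 14.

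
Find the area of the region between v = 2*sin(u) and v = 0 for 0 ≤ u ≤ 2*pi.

The difference (2*sin(u)) - (0) = 2*sin(u) changes sign at u = pi inside [0, 2*pi], so split the integral there.
∫[0,pi] (2*sin(u)) du = 4.
∫[pi,2*pi] (2*sin(u)) du = -4; the area of that piece is 4.
Total area = 4 + 4 = 8.

8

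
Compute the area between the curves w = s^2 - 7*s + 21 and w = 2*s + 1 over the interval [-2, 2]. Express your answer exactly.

256/3

On [-2, 2], (s^2 - 7*s + 21) - (2*s + 1) = s^2 - 9*s + 20 is ≥ 0 throughout, so the area is a single integral of |s^2 - 9*s + 20|.
∫[-2,2] (s^2 - 9*s + 20) ds = 256/3.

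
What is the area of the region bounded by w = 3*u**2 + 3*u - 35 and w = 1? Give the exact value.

343/2

Set the curves equal: 3*u**2 + 3*u - 35 = 1, so 3*u**2 + 3*u - 36 = 0, which factors as 3*(u - 3)*(u + 4) = 0. The curves meet at u = -4, 3.
On [-4, 3], w = 1 is on top; that piece has area ∫[-4,3] (-(3*u**2 + 3*u - 36)) du = 343/2.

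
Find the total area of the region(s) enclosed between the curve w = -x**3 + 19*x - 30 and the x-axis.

The curve meets the x-axis where -x**3 + 19*x - 30 = 0, i.e. -(x - 3)*(x - 2)*(x + 5) = 0, at x = -5, 2, 3.
On [-5, 2] the curve lies below the axis; ∫[-5,2] (-x**3 + 19*x - 30) dx = -1029/4, giving area 1029/4.
On [2, 3] the curve lies above the axis; ∫[2,3] (-x**3 + 19*x - 30) dx = 5/4, giving area 5/4.
Total area = 1029/4 + 5/4 = 517/2.

517/2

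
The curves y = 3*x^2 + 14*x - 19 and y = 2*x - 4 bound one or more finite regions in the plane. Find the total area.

Set the curves equal: 3*x^2 + 14*x - 19 = 2*x - 4, so 3*x^2 + 12*x - 15 = 0, which factors as 3*(x - 1)*(x + 5) = 0. The curves meet at x = -5, 1.
On [-5, 1], y = 2*x - 4 is on top; that piece has area ∫[-5,1] (-(3*x^2 + 12*x - 15)) dx = 108.

108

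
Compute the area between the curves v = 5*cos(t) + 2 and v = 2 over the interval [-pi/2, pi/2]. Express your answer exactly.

On [-pi/2, pi/2], (5*cos(t) + 2) - (2) = 5*cos(t) is ≥ 0 throughout, so the area is a single integral of |5*cos(t)|.
∫[-pi/2,pi/2] (5*cos(t)) dt = 10.

10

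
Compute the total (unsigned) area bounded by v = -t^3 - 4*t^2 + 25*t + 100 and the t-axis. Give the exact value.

4019/6

The curve meets the t-axis where -t^3 - 4*t^2 + 25*t + 100 = 0, i.e. -(t - 5)*(t + 4)*(t + 5) = 0, at t = -5, -4, 5.
On [-5, -4] the curve lies below the axis; ∫[-5,-4] (-t^3 - 4*t^2 + 25*t + 100) dt = -19/12, giving area 19/12.
On [-4, 5] the curve lies above the axis; ∫[-4,5] (-t^3 - 4*t^2 + 25*t + 100) dt = 2673/4, giving area 2673/4.
Total area = 19/12 + 2673/4 = 4019/6.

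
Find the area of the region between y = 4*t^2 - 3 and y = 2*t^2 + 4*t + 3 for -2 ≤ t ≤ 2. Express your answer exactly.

68/3

The difference (4*t^2 - 3) - (2*t^2 + 4*t + 3) = 2*t^2 - 4*t - 6 changes sign at t = -1 inside [-2, 2], so split the integral there.
∫[-2,-1] (2*t^2 - 4*t - 6) dt = 14/3.
∫[-1,2] (2*t^2 - 4*t - 6) dt = -18; the area of that piece is 18.
Total area = 14/3 + 18 = 68/3.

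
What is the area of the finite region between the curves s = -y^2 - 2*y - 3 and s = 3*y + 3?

1/6

Both boundary curves give s as a function of y, so integrate with respect to y. Setting them equal: -y^2 - 5*y - 6 = 0, i.e. -(y + 2)*(y + 3) = 0, so they meet at y = -3, -2.
For y in [-3, -2], s = -y^2 - 2*y - 3 is on the right; area = ∫[-3,-2] (-y^2 - 5*y - 6) dy = 1/6.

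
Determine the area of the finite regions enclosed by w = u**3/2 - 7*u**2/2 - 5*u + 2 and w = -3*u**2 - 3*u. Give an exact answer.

71/12

Set the curves equal: u**3/2 - 7*u**2/2 - 5*u + 2 = -3*u**2 - 3*u, so u**3/2 - u**2/2 - 2*u + 2 = 0, which factors as (u - 2)*(u - 1)*(u + 2)/2 = 0. The curves meet at u = -2, 1, 2.
On [-2, 1], w = u**3/2 - 7*u**2/2 - 5*u + 2 is on top; that piece has area ∫[-2,1] (u**3/2 - u**2/2 - 2*u + 2) du = 45/8.
On [1, 2], w = -3*u**2 - 3*u is on top; that piece has area ∫[1,2] (-(u**3/2 - u**2/2 - 2*u + 2)) du = 7/24.
Total enclosed area = 45/8 + 7/24 = 71/12.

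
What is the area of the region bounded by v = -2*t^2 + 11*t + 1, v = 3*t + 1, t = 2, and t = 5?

The difference (-2*t^2 + 11*t + 1) - (3*t + 1) = -2*t^2 + 8*t changes sign at t = 4 inside [2, 5], so split the integral there.
∫[2,4] (-2*t^2 + 8*t) dt = 32/3.
∫[4,5] (-2*t^2 + 8*t) dt = -14/3; the area of that piece is 14/3.
Total area = 32/3 + 14/3 = 46/3.

46/3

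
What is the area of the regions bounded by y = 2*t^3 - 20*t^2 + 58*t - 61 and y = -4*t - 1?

37/6

Set the curves equal: 2*t^3 - 20*t^2 + 58*t - 61 = -4*t - 1, so 2*t^3 - 20*t^2 + 62*t - 60 = 0, which factors as 2*(t - 5)*(t - 3)*(t - 2) = 0. The curves meet at t = 2, 3, 5.
On [2, 3], y = 2*t^3 - 20*t^2 + 58*t - 61 is on top; that piece has area ∫[2,3] (2*t^3 - 20*t^2 + 62*t - 60) dt = 5/6.
On [3, 5], y = -4*t - 1 is on top; that piece has area ∫[3,5] (-(2*t^3 - 20*t^2 + 62*t - 60)) dt = 16/3.
Total enclosed area = 5/6 + 16/3 = 37/6.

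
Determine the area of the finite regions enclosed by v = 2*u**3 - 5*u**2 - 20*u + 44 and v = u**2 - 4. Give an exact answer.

Set the curves equal: 2*u**3 - 5*u**2 - 20*u + 44 = u**2 - 4, so 2*u**3 - 6*u**2 - 20*u + 48 = 0, which factors as 2*(u - 4)*(u - 2)*(u + 3) = 0. The curves meet at u = -3, 2, 4.
On [-3, 2], v = 2*u**3 - 5*u**2 - 20*u + 44 is on top; that piece has area ∫[-3,2] (2*u**3 - 6*u**2 - 20*u + 48) du = 375/2.
On [2, 4], v = u**2 - 4 is on top; that piece has area ∫[2,4] (-(2*u**3 - 6*u**2 - 20*u + 48)) du = 16.
Total enclosed area = 375/2 + 16 = 407/2.

407/2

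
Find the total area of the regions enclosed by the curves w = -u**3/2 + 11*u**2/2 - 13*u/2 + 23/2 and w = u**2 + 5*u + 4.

Set the curves equal: -u**3/2 + 11*u**2/2 - 13*u/2 + 23/2 = u**2 + 5*u + 4, so -u**3/2 + 9*u**2/2 - 23*u/2 + 15/2 = 0, which factors as -(u - 5)*(u - 3)*(u - 1)/2 = 0. The curves meet at u = 1, 3, 5.
On [1, 3], w = u**2 + 5*u + 4 is on top; that piece has area ∫[1,3] (-(-u**3/2 + 9*u**2/2 - 23*u/2 + 15/2)) du = 2.
On [3, 5], w = -u**3/2 + 11*u**2/2 - 13*u/2 + 23/2 is on top; that piece has area ∫[3,5] (-u**3/2 + 9*u**2/2 - 23*u/2 + 15/2) du = 2.
Total enclosed area = 2 + 2 = 4.

4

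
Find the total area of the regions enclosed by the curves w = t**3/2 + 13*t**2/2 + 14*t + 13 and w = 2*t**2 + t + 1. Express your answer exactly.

1/4

Set the curves equal: t**3/2 + 13*t**2/2 + 14*t + 13 = 2*t**2 + t + 1, so t**3/2 + 9*t**2/2 + 13*t + 12 = 0, which factors as (t + 2)*(t + 3)*(t + 4)/2 = 0. The curves meet at t = -4, -3, -2.
On [-4, -3], w = t**3/2 + 13*t**2/2 + 14*t + 13 is on top; that piece has area ∫[-4,-3] (t**3/2 + 9*t**2/2 + 13*t + 12) dt = 1/8.
On [-3, -2], w = 2*t**2 + t + 1 is on top; that piece has area ∫[-3,-2] (-(t**3/2 + 9*t**2/2 + 13*t + 12)) dt = 1/8.
Total enclosed area = 1/8 + 1/8 = 1/4.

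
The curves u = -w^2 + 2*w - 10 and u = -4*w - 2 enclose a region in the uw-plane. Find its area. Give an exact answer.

Both boundary curves give u as a function of w, so integrate with respect to w. Setting them equal: -w^2 + 6*w - 8 = 0, i.e. -(w - 4)*(w - 2) = 0, so they meet at w = 2, 4.
For w in [2, 4], u = -w^2 + 2*w - 10 is on the right; area = ∫[2,4] (-w^2 + 6*w - 8) dw = 4/3.

4/3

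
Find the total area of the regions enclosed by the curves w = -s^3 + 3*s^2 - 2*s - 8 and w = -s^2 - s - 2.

71/6

Set the curves equal: -s^3 + 3*s^2 - 2*s - 8 = -s^2 - s - 2, so -s^3 + 4*s^2 - s - 6 = 0, which factors as -(s - 3)*(s - 2)*(s + 1) = 0. The curves meet at s = -1, 2, 3.
On [-1, 2], w = -s^2 - s - 2 is on top; that piece has area ∫[-1,2] (-(-s^3 + 4*s^2 - s - 6)) ds = 45/4.
On [2, 3], w = -s^3 + 3*s^2 - 2*s - 8 is on top; that piece has area ∫[2,3] (-s^3 + 4*s^2 - s - 6) ds = 7/12.
Total enclosed area = 45/4 + 7/12 = 71/6.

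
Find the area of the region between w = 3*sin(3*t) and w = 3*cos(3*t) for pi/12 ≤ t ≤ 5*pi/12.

2*sqrt(2)

On [pi/12, 5*pi/12], (3*sin(3*t)) - (3*cos(3*t)) = 3*sin(3*t) - 3*cos(3*t) is ≥ 0 throughout, so the area is a single integral of |3*sin(3*t) - 3*cos(3*t)|.
∫[pi/12,5*pi/12] (3*sin(3*t) - 3*cos(3*t)) dt = 2*sqrt(2).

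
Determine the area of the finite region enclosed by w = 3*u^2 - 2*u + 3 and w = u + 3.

1/2

Set the curves equal: 3*u^2 - 2*u + 3 = u + 3, so 3*u^2 - 3*u = 0, which factors as 3*u*(u - 1) = 0. The curves meet at u = 0, 1.
On [0, 1], w = u + 3 is on top; that piece has area ∫[0,1] (-(3*u^2 - 3*u)) du = 1/2.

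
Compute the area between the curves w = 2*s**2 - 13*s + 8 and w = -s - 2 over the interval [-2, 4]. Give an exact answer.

The difference (2*s**2 - 13*s + 8) - (-s - 2) = 2*s**2 - 12*s + 10 changes sign at s = 1 inside [-2, 4], so split the integral there.
∫[-2,1] (2*s**2 - 12*s + 10) ds = 54.
∫[1,4] (2*s**2 - 12*s + 10) ds = -18; the area of that piece is 18.
Total area = 54 + 18 = 72.

72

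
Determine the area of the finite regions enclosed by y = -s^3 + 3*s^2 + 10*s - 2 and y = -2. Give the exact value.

Set the curves equal: -s^3 + 3*s^2 + 10*s - 2 = -2, so -s^3 + 3*s^2 + 10*s = 0, which factors as -s*(s - 5)*(s + 2) = 0. The curves meet at s = -2, 0, 5.
On [-2, 0], y = -2 is on top; that piece has area ∫[-2,0] (-(-s^3 + 3*s^2 + 10*s)) ds = 8.
On [0, 5], y = -s^3 + 3*s^2 + 10*s - 2 is on top; that piece has area ∫[0,5] (-s^3 + 3*s^2 + 10*s) ds = 375/4.
Total enclosed area = 8 + 375/4 = 407/4.

407/4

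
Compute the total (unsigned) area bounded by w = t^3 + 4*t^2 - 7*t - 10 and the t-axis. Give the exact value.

937/12

The curve meets the t-axis where t^3 + 4*t^2 - 7*t - 10 = 0, i.e. (t - 2)*(t + 1)*(t + 5) = 0, at t = -5, -1, 2.
On [-5, -1] the curve lies above the axis; ∫[-5,-1] (t^3 + 4*t^2 - 7*t - 10) dt = 160/3, giving area 160/3.
On [-1, 2] the curve lies below the axis; ∫[-1,2] (t^3 + 4*t^2 - 7*t - 10) dt = -99/4, giving area 99/4.
Total area = 160/3 + 99/4 = 937/12.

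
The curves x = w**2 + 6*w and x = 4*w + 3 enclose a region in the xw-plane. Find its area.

Both boundary curves give x as a function of w, so integrate with respect to w. Setting them equal: w**2 + 2*w - 3 = 0, i.e. (w - 1)*(w + 3) = 0, so they meet at w = -3, 1.
For w in [-3, 1], x = w**2 + 6*w is on the left; area = ∫[-3,1] (-(w**2 + 2*w - 3)) dw = 32/3.

32/3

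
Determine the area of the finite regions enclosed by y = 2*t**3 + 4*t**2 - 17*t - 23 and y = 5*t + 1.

937/6

Set the curves equal: 2*t**3 + 4*t**2 - 17*t - 23 = 5*t + 1, so 2*t**3 + 4*t**2 - 22*t - 24 = 0, which factors as 2*(t - 3)*(t + 1)*(t + 4) = 0. The curves meet at t = -4, -1, 3.
On [-4, -1], y = 2*t**3 + 4*t**2 - 17*t - 23 is on top; that piece has area ∫[-4,-1] (2*t**3 + 4*t**2 - 22*t - 24) dt = 99/2.
On [-1, 3], y = 5*t + 1 is on top; that piece has area ∫[-1,3] (-(2*t**3 + 4*t**2 - 22*t - 24)) dt = 320/3.
Total enclosed area = 99/2 + 320/3 = 937/6.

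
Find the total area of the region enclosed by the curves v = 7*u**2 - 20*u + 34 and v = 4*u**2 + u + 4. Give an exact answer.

27/2

Set the curves equal: 7*u**2 - 20*u + 34 = 4*u**2 + u + 4, so 3*u**2 - 21*u + 30 = 0, which factors as 3*(u - 5)*(u - 2) = 0. The curves meet at u = 2, 5.
On [2, 5], v = 4*u**2 + u + 4 is on top; that piece has area ∫[2,5] (-(3*u**2 - 21*u + 30)) du = 27/2.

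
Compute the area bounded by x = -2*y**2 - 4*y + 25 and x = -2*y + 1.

Both boundary curves give x as a function of y, so integrate with respect to y. Setting them equal: -2*y**2 - 2*y + 24 = 0, i.e. -2*(y - 3)*(y + 4) = 0, so they meet at y = -4, 3.
For y in [-4, 3], x = -2*y**2 - 4*y + 25 is on the right; area = ∫[-4,3] (-2*y**2 - 2*y + 24) dy = 343/3.

343/3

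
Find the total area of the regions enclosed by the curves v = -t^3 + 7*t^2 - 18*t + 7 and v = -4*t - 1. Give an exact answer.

Set the curves equal: -t^3 + 7*t^2 - 18*t + 7 = -4*t - 1, so -t^3 + 7*t^2 - 14*t + 8 = 0, which factors as -(t - 4)*(t - 2)*(t - 1) = 0. The curves meet at t = 1, 2, 4.
On [1, 2], v = -4*t - 1 is on top; that piece has area ∫[1,2] (-(-t^3 + 7*t^2 - 14*t + 8)) dt = 5/12.
On [2, 4], v = -t^3 + 7*t^2 - 18*t + 7 is on top; that piece has area ∫[2,4] (-t^3 + 7*t^2 - 14*t + 8) dt = 8/3.
Total enclosed area = 5/12 + 8/3 = 37/12.

37/12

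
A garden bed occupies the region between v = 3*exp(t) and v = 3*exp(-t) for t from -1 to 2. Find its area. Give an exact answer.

The difference (3*exp(t)) - (3*exp(-t)) = 3*exp(t) - 3*exp(-t) changes sign at t = 0 inside [-1, 2], so split the integral there.
∫[-1,0] (3*exp(t) - 3*exp(-t)) dt = -3*exp(1) - 3*exp(-1) + 6; the area of that piece is -6 + 3*exp(-1) + 3*exp(1).
∫[0,2] (3*exp(t) - 3*exp(-t)) dt = -6 + 3*exp(-2) + 3*exp(2).
Total area = (-6 + 3*exp(-1) + 3*exp(1)) + (-6 + 3*exp(-2) + 3*exp(2)) = -12 + 3*exp(-2) + 3*exp(-1) + 3*exp(1) + 3*exp(2).

-12 + 3*exp(-2) + 3*exp(-1) + 3*exp(1) + 3*exp(2)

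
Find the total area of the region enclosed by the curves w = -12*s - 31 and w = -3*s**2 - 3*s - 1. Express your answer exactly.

343/2

Set the curves equal: -12*s - 31 = -3*s**2 - 3*s - 1, so 3*s**2 - 9*s - 30 = 0, which factors as 3*(s - 5)*(s + 2) = 0. The curves meet at s = -2, 5.
On [-2, 5], w = -3*s**2 - 3*s - 1 is on top; that piece has area ∫[-2,5] (-(3*s**2 - 9*s - 30)) ds = 343/2.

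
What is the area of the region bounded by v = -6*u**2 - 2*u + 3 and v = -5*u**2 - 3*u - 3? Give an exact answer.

125/6

Set the curves equal: -6*u**2 - 2*u + 3 = -5*u**2 - 3*u - 3, so -u**2 + u + 6 = 0, which factors as -(u - 3)*(u + 2) = 0. The curves meet at u = -2, 3.
On [-2, 3], v = -6*u**2 - 2*u + 3 is on top; that piece has area ∫[-2,3] (-u**2 + u + 6) du = 125/6.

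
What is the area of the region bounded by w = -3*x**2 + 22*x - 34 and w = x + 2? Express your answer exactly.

1/2

Set the curves equal: -3*x**2 + 22*x - 34 = x + 2, so -3*x**2 + 21*x - 36 = 0, which factors as -3*(x - 4)*(x - 3) = 0. The curves meet at x = 3, 4.
On [3, 4], w = -3*x**2 + 22*x - 34 is on top; that piece has area ∫[3,4] (-3*x**2 + 21*x - 36) dx = 1/2.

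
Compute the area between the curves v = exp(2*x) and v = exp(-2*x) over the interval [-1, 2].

The difference (exp(2*x)) - (exp(-2*x)) = exp(2*x) - exp(-2*x) changes sign at x = 0 inside [-1, 2], so split the integral there.
∫[-1,0] (exp(2*x) - exp(-2*x)) dx = -exp(2)/2 - exp(-2)/2 + 1; the area of that piece is -1 + exp(-2)/2 + exp(2)/2.
∫[0,2] (exp(2*x) - exp(-2*x)) dx = -1 + exp(-4)/2 + exp(4)/2.
Total area = (-1 + exp(-2)/2 + exp(2)/2) + (-1 + exp(-4)/2 + exp(4)/2) = -2 + exp(-4)/2 + exp(-2)/2 + exp(2)/2 + exp(4)/2.

-2 + exp(-4)/2 + exp(-2)/2 + exp(2)/2 + exp(4)/2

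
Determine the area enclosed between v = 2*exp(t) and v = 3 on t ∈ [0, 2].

-10 - 6*log(2) + 6*log(3) + 2*exp(2)

The difference (2*exp(t)) - (3) = 2*exp(t) - 3 changes sign at t = log(3/2) inside [0, 2], so split the integral there.
∫[0,log(3/2)] (2*exp(t) - 3) dt = log(8/27) + 1; the area of that piece is -1 + log(27/8).
∫[log(3/2),2] (2*exp(t) - 3) dt = -9 - 3*log(2) + 3*log(3) + 2*exp(2).
Total area = (-1 + log(27/8)) + (-9 - 3*log(2) + 3*log(3) + 2*exp(2)) = -10 - 6*log(2) + 6*log(3) + 2*exp(2).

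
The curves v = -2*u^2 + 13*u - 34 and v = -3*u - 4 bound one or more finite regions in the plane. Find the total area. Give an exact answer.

8/3

Set the curves equal: -2*u^2 + 13*u - 34 = -3*u - 4, so -2*u^2 + 16*u - 30 = 0, which factors as -2*(u - 5)*(u - 3) = 0. The curves meet at u = 3, 5.
On [3, 5], v = -2*u^2 + 13*u - 34 is on top; that piece has area ∫[3,5] (-2*u^2 + 16*u - 30) du = 8/3.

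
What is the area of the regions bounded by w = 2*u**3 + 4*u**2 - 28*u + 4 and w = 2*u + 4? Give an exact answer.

Set the curves equal: 2*u**3 + 4*u**2 - 28*u + 4 = 2*u + 4, so 2*u**3 + 4*u**2 - 30*u = 0, which factors as 2*u*(u - 3)*(u + 5) = 0. The curves meet at u = -5, 0, 3.
On [-5, 0], w = 2*u**3 + 4*u**2 - 28*u + 4 is on top; that piece has area ∫[-5,0] (2*u**3 + 4*u**2 - 30*u) du = 1375/6.
On [0, 3], w = 2*u + 4 is on top; that piece has area ∫[0,3] (-(2*u**3 + 4*u**2 - 30*u)) du = 117/2.
Total enclosed area = 1375/6 + 117/2 = 863/3.

863/3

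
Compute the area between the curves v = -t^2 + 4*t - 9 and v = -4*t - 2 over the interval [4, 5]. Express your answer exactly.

26/3

On [4, 5], (-t^2 + 4*t - 9) - (-4*t - 2) = -t^2 + 8*t - 7 is ≥ 0 throughout, so the area is a single integral of |-t^2 + 8*t - 7|.
∫[4,5] (-t^2 + 8*t - 7) dt = 26/3.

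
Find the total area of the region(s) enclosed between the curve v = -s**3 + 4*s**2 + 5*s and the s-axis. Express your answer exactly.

443/6

The curve meets the s-axis where -s**3 + 4*s**2 + 5*s = 0, i.e. -s*(s - 5)*(s + 1) = 0, at s = -1, 0, 5.
On [-1, 0] the curve lies below the axis; ∫[-1,0] (-s**3 + 4*s**2 + 5*s) ds = -11/12, giving area 11/12.
On [0, 5] the curve lies above the axis; ∫[0,5] (-s**3 + 4*s**2 + 5*s) ds = 875/12, giving area 875/12.
Total area = 11/12 + 875/12 = 443/6.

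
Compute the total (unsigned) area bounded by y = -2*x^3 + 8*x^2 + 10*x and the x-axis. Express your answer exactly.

The curve meets the x-axis where -2*x^3 + 8*x^2 + 10*x = 0, i.e. -2*x*(x - 5)*(x + 1) = 0, at x = -1, 0, 5.
On [-1, 0] the curve lies below the axis; ∫[-1,0] (-2*x^3 + 8*x^2 + 10*x) dx = -11/6, giving area 11/6.
On [0, 5] the curve lies above the axis; ∫[0,5] (-2*x^3 + 8*x^2 + 10*x) dx = 875/6, giving area 875/6.
Total area = 11/6 + 875/6 = 443/3.

443/3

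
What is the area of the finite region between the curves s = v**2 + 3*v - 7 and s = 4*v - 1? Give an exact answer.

Both boundary curves give s as a function of v, so integrate with respect to v. Setting them equal: v**2 - v - 6 = 0, i.e. (v - 3)*(v + 2) = 0, so they meet at v = -2, 3.
For v in [-2, 3], s = v**2 + 3*v - 7 is on the left; area = ∫[-2,3] (-(v**2 - v - 6)) dv = 125/6.

125/6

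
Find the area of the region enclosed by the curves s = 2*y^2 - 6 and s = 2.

Both boundary curves give s as a function of y, so integrate with respect to y. Setting them equal: 2*y^2 - 8 = 0, i.e. 2*(y - 2)*(y + 2) = 0, so they meet at y = -2, 2.
For y in [-2, 2], s = 2*y^2 - 6 is on the left; area = ∫[-2,2] (-(2*y^2 - 8)) dy = 64/3.

64/3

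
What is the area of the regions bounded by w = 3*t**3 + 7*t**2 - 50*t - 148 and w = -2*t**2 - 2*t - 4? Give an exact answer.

Set the curves equal: 3*t**3 + 7*t**2 - 50*t - 148 = -2*t**2 - 2*t - 4, so 3*t**3 + 9*t**2 - 48*t - 144 = 0, which factors as 3*(t - 4)*(t + 3)*(t + 4) = 0. The curves meet at t = -4, -3, 4.
On [-4, -3], w = 3*t**3 + 7*t**2 - 50*t - 148 is on top; that piece has area ∫[-4,-3] (3*t**3 + 9*t**2 - 48*t - 144) dt = 15/4.
On [-3, 4], w = -2*t**2 - 2*t - 4 is on top; that piece has area ∫[-3,4] (-(3*t**3 + 9*t**2 - 48*t - 144)) dt = 3087/4.
Total enclosed area = 15/4 + 3087/4 = 1551/2.

1551/2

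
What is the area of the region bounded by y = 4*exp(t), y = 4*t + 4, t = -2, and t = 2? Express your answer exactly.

-16 - 4*exp(-2) + 4*exp(2)

On [-2, 2], (4*exp(t)) - (4*t + 4) = -4*t + 4*exp(t) - 4 is ≥ 0 throughout, so the area is a single integral of |-4*t + 4*exp(t) - 4|.
∫[-2,2] (-4*t + 4*exp(t) - 4) dt = -16 - 4*exp(-2) + 4*exp(2).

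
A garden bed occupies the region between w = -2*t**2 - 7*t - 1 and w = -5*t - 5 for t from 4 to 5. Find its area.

137/3

On [4, 5], (-2*t**2 - 7*t - 1) - (-5*t - 5) = -2*t**2 - 2*t + 4 is ≤ 0 throughout, so the area is a single integral of |-2*t**2 - 2*t + 4|.
∫[4,5] (-2*t**2 - 2*t + 4) dt = -137/3; the area of that piece is 137/3.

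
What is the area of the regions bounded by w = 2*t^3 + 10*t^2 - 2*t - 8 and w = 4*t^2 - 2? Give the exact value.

16

Set the curves equal: 2*t^3 + 10*t^2 - 2*t - 8 = 4*t^2 - 2, so 2*t^3 + 6*t^2 - 2*t - 6 = 0, which factors as 2*(t - 1)*(t + 1)*(t + 3) = 0. The curves meet at t = -3, -1, 1.
On [-3, -1], w = 2*t^3 + 10*t^2 - 2*t - 8 is on top; that piece has area ∫[-3,-1] (2*t^3 + 6*t^2 - 2*t - 6) dt = 8.
On [-1, 1], w = 4*t^2 - 2 is on top; that piece has area ∫[-1,1] (-(2*t^3 + 6*t^2 - 2*t - 6)) dt = 8.
Total enclosed area = 8 + 8 = 16.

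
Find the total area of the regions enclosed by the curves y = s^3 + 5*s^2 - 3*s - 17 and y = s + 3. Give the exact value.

937/12

Set the curves equal: s^3 + 5*s^2 - 3*s - 17 = s + 3, so s^3 + 5*s^2 - 4*s - 20 = 0, which factors as (s - 2)*(s + 2)*(s + 5) = 0. The curves meet at s = -5, -2, 2.
On [-5, -2], y = s^3 + 5*s^2 - 3*s - 17 is on top; that piece has area ∫[-5,-2] (s^3 + 5*s^2 - 4*s - 20) ds = 99/4.
On [-2, 2], y = s + 3 is on top; that piece has area ∫[-2,2] (-(s^3 + 5*s^2 - 4*s - 20)) ds = 160/3.
Total enclosed area = 99/4 + 160/3 = 937/12.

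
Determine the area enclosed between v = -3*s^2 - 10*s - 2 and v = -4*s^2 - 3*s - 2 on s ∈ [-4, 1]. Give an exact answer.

161/2

The difference (-3*s^2 - 10*s - 2) - (-4*s^2 - 3*s - 2) = s^2 - 7*s changes sign at s = 0 inside [-4, 1], so split the integral there.
∫[-4,0] (s^2 - 7*s) ds = 232/3.
∫[0,1] (s^2 - 7*s) ds = -19/6; the area of that piece is 19/6.
Total area = 232/3 + 19/6 = 161/2.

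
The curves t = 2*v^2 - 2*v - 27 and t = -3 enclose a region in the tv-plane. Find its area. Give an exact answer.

343/3

Both boundary curves give t as a function of v, so integrate with respect to v. Setting them equal: 2*v^2 - 2*v - 24 = 0, i.e. 2*(v - 4)*(v + 3) = 0, so they meet at v = -3, 4.
For v in [-3, 4], t = 2*v^2 - 2*v - 27 is on the left; area = ∫[-3,4] (-(2*v^2 - 2*v - 24)) dv = 343/3.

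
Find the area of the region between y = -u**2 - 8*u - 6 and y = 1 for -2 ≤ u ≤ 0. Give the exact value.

The difference (-u**2 - 8*u - 6) - (1) = -u**2 - 8*u - 7 changes sign at u = -1 inside [-2, 0], so split the integral there.
∫[-2,-1] (-u**2 - 8*u - 7) du = 8/3.
∫[-1,0] (-u**2 - 8*u - 7) du = -10/3; the area of that piece is 10/3.
Total area = 8/3 + 10/3 = 6.

6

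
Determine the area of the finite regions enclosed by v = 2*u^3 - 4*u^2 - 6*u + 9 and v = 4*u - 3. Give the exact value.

253/6

Set the curves equal: 2*u^3 - 4*u^2 - 6*u + 9 = 4*u - 3, so 2*u^3 - 4*u^2 - 10*u + 12 = 0, which factors as 2*(u - 3)*(u - 1)*(u + 2) = 0. The curves meet at u = -2, 1, 3.
On [-2, 1], v = 2*u^3 - 4*u^2 - 6*u + 9 is on top; that piece has area ∫[-2,1] (2*u^3 - 4*u^2 - 10*u + 12) du = 63/2.
On [1, 3], v = 4*u - 3 is on top; that piece has area ∫[1,3] (-(2*u^3 - 4*u^2 - 10*u + 12)) du = 32/3.
Total enclosed area = 63/2 + 32/3 = 253/6.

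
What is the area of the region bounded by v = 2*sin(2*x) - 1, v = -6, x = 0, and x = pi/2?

2 + 5*pi/2

On [0, pi/2], (2*sin(2*x) - 1) - (-6) = 2*sin(2*x) + 5 is ≥ 0 throughout, so the area is a single integral of |2*sin(2*x) + 5|.
∫[0,pi/2] (2*sin(2*x) + 5) dx = 2 + 5*pi/2.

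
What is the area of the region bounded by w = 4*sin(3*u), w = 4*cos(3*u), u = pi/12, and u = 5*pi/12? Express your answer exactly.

On [pi/12, 5*pi/12], (4*sin(3*u)) - (4*cos(3*u)) = 4*sin(3*u) - 4*cos(3*u) is ≥ 0 throughout, so the area is a single integral of |4*sin(3*u) - 4*cos(3*u)|.
∫[pi/12,5*pi/12] (4*sin(3*u) - 4*cos(3*u)) du = 8*sqrt(2)/3.

8*sqrt(2)/3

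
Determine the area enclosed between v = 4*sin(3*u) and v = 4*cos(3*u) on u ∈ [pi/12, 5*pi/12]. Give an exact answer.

8*sqrt(2)/3

On [pi/12, 5*pi/12], (4*sin(3*u)) - (4*cos(3*u)) = 4*sin(3*u) - 4*cos(3*u) is ≥ 0 throughout, so the area is a single integral of |4*sin(3*u) - 4*cos(3*u)|.
∫[pi/12,5*pi/12] (4*sin(3*u) - 4*cos(3*u)) du = 8*sqrt(2)/3.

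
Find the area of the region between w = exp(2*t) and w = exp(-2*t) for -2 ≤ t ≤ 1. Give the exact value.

-2 + exp(-4)/2 + exp(-2)/2 + exp(2)/2 + exp(4)/2

The difference (exp(2*t)) - (exp(-2*t)) = exp(2*t) - exp(-2*t) changes sign at t = 0 inside [-2, 1], so split the integral there.
∫[-2,0] (exp(2*t) - exp(-2*t)) dt = -exp(4)/2 - exp(-4)/2 + 1; the area of that piece is -1 + exp(-4)/2 + exp(4)/2.
∫[0,1] (exp(2*t) - exp(-2*t)) dt = -1 + exp(-2)/2 + exp(2)/2.
Total area = (-1 + exp(-4)/2 + exp(4)/2) + (-1 + exp(-2)/2 + exp(2)/2) = -2 + exp(-4)/2 + exp(-2)/2 + exp(2)/2 + exp(4)/2.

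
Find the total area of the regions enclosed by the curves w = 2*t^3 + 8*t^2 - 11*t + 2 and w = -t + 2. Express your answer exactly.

Set the curves equal: 2*t^3 + 8*t^2 - 11*t + 2 = -t + 2, so 2*t^3 + 8*t^2 - 10*t = 0, which factors as 2*t*(t - 1)*(t + 5) = 0. The curves meet at t = -5, 0, 1.
On [-5, 0], w = 2*t^3 + 8*t^2 - 11*t + 2 is on top; that piece has area ∫[-5,0] (2*t^3 + 8*t^2 - 10*t) dt = 875/6.
On [0, 1], w = -t + 2 is on top; that piece has area ∫[0,1] (-(2*t^3 + 8*t^2 - 10*t)) dt = 11/6.
Total enclosed area = 875/6 + 11/6 = 443/3.

443/3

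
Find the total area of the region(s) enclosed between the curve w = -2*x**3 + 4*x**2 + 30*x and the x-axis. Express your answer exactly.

863/3

The curve meets the x-axis where -2*x**3 + 4*x**2 + 30*x = 0, i.e. -2*x*(x - 5)*(x + 3) = 0, at x = -3, 0, 5.
On [-3, 0] the curve lies below the axis; ∫[-3,0] (-2*x**3 + 4*x**2 + 30*x) dx = -117/2, giving area 117/2.
On [0, 5] the curve lies above the axis; ∫[0,5] (-2*x**3 + 4*x**2 + 30*x) dx = 1375/6, giving area 1375/6.
Total area = 117/2 + 1375/6 = 863/3.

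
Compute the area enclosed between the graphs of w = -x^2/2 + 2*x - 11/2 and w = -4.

Set the curves equal: -x^2/2 + 2*x - 11/2 = -4, so -x^2/2 + 2*x - 3/2 = 0, which factors as -(x - 3)*(x - 1)/2 = 0. The curves meet at x = 1, 3.
On [1, 3], w = -x^2/2 + 2*x - 11/2 is on top; that piece has area ∫[1,3] (-x^2/2 + 2*x - 3/2) dx = 2/3.

2/3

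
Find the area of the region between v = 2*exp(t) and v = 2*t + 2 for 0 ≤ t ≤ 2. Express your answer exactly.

-10 + 2*exp(2)

On [0, 2], (2*exp(t)) - (2*t + 2) = -2*t + 2*exp(t) - 2 is ≥ 0 throughout, so the area is a single integral of |-2*t + 2*exp(t) - 2|.
∫[0,2] (-2*t + 2*exp(t) - 2) dt = -10 + 2*exp(2).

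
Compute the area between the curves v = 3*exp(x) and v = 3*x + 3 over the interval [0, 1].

-15/2 + 3*exp(1)

On [0, 1], (3*exp(x)) - (3*x + 3) = -3*x + 3*exp(x) - 3 is ≥ 0 throughout, so the area is a single integral of |-3*x + 3*exp(x) - 3|.
∫[0,1] (-3*x + 3*exp(x) - 3) dx = -15/2 + 3*exp(1).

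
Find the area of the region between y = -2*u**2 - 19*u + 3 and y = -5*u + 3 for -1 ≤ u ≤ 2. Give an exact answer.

119/3

The difference (-2*u**2 - 19*u + 3) - (-5*u + 3) = -2*u**2 - 14*u changes sign at u = 0 inside [-1, 2], so split the integral there.
∫[-1,0] (-2*u**2 - 14*u) du = 19/3.
∫[0,2] (-2*u**2 - 14*u) du = -100/3; the area of that piece is 100/3.
Total area = 19/3 + 100/3 = 119/3.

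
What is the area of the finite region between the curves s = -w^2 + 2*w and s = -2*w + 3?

4/3

Both boundary curves give s as a function of w, so integrate with respect to w. Setting them equal: -w^2 + 4*w - 3 = 0, i.e. -(w - 3)*(w - 1) = 0, so they meet at w = 1, 3.
For w in [1, 3], s = -w^2 + 2*w is on the right; area = ∫[1,3] (-w^2 + 4*w - 3) dw = 4/3.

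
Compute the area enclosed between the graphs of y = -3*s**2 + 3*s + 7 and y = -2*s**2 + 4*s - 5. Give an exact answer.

Set the curves equal: -3*s**2 + 3*s + 7 = -2*s**2 + 4*s - 5, so -s**2 - s + 12 = 0, which factors as -(s - 3)*(s + 4) = 0. The curves meet at s = -4, 3.
On [-4, 3], y = -3*s**2 + 3*s + 7 is on top; that piece has area ∫[-4,3] (-s**2 - s + 12) ds = 343/6.

343/6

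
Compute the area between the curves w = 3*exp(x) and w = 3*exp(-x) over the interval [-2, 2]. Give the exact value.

-12 + 6*exp(-2) + 6*exp(2)

The difference (3*exp(x)) - (3*exp(-x)) = 3*exp(x) - 3*exp(-x) changes sign at x = 0 inside [-2, 2], so split the integral there.
∫[-2,0] (3*exp(x) - 3*exp(-x)) dx = -3*exp(2) - 3*exp(-2) + 6; the area of that piece is -6 + 3*exp(-2) + 3*exp(2).
∫[0,2] (3*exp(x) - 3*exp(-x)) dx = -6 + 3*exp(-2) + 3*exp(2).
Total area = (-6 + 3*exp(-2) + 3*exp(2)) + (-6 + 3*exp(-2) + 3*exp(2)) = -12 + 6*exp(-2) + 6*exp(2).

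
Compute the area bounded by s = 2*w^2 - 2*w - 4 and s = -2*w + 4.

Both boundary curves give s as a function of w, so integrate with respect to w. Setting them equal: 2*w^2 - 8 = 0, i.e. 2*(w - 2)*(w + 2) = 0, so they meet at w = -2, 2.
For w in [-2, 2], s = 2*w^2 - 2*w - 4 is on the left; area = ∫[-2,2] (-(2*w^2 - 8)) dw = 64/3.

64/3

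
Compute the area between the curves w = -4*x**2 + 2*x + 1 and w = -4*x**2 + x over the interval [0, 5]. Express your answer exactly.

On [0, 5], (-4*x**2 + 2*x + 1) - (-4*x**2 + x) = x + 1 is ≥ 0 throughout, so the area is a single integral of |x + 1|.
∫[0,5] (x + 1) dx = 35/2.

35/2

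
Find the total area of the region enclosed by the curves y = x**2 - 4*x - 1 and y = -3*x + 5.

Set the curves equal: x**2 - 4*x - 1 = -3*x + 5, so x**2 - x - 6 = 0, which factors as (x - 3)*(x + 2) = 0. The curves meet at x = -2, 3.
On [-2, 3], y = -3*x + 5 is on top; that piece has area ∫[-2,3] (-(x**2 - x - 6)) dx = 125/6.

125/6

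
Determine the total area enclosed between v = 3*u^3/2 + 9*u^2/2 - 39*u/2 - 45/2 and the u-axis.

192

The curve meets the u-axis where 3*u^3/2 + 9*u^2/2 - 39*u/2 - 45/2 = 0, i.e. 3*(u - 3)*(u + 1)*(u + 5)/2 = 0, at u = -5, -1, 3.
On [-5, -1] the curve lies above the axis; ∫[-5,-1] (3*u^3/2 + 9*u^2/2 - 39*u/2 - 45/2) du = 96, giving area 96.
On [-1, 3] the curve lies below the axis; ∫[-1,3] (3*u^3/2 + 9*u^2/2 - 39*u/2 - 45/2) du = -96, giving area 96.
Total area = 96 + 96 = 192.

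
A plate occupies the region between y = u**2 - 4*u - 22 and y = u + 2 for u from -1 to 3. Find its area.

320/3

On [-1, 3], (u**2 - 4*u - 22) - (u + 2) = u**2 - 5*u - 24 is ≤ 0 throughout, so the area is a single integral of |u**2 - 5*u - 24|.
∫[-1,3] (u**2 - 5*u - 24) du = -320/3; the area of that piece is 320/3.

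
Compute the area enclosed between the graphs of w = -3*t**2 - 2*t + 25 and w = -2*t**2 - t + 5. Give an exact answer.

243/2

Set the curves equal: -3*t**2 - 2*t + 25 = -2*t**2 - t + 5, so -t**2 - t + 20 = 0, which factors as -(t - 4)*(t + 5) = 0. The curves meet at t = -5, 4.
On [-5, 4], w = -3*t**2 - 2*t + 25 is on top; that piece has area ∫[-5,4] (-t**2 - t + 20) dt = 243/2.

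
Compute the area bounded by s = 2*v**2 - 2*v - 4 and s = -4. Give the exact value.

Both boundary curves give s as a function of v, so integrate with respect to v. Setting them equal: 2*v**2 - 2*v = 0, i.e. 2*v*(v - 1) = 0, so they meet at v = 0, 1.
For v in [0, 1], s = 2*v**2 - 2*v - 4 is on the left; area = ∫[0,1] (-(2*v**2 - 2*v)) dv = 1/3.

1/3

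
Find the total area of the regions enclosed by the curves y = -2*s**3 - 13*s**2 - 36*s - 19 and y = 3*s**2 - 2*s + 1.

71/3

Set the curves equal: -2*s**3 - 13*s**2 - 36*s - 19 = 3*s**2 - 2*s + 1, so -2*s**3 - 16*s**2 - 34*s - 20 = 0, which factors as -2*(s + 1)*(s + 2)*(s + 5) = 0. The curves meet at s = -5, -2, -1.
On [-5, -2], y = 3*s**2 - 2*s + 1 is on top; that piece has area ∫[-5,-2] (-(-2*s**3 - 16*s**2 - 34*s - 20)) ds = 45/2.
On [-2, -1], y = -2*s**3 - 13*s**2 - 36*s - 19 is on top; that piece has area ∫[-2,-1] (-2*s**3 - 16*s**2 - 34*s - 20) ds = 7/6.
Total enclosed area = 45/2 + 7/6 = 71/3.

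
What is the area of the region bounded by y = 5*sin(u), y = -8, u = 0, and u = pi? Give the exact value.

10 + 8*pi

On [0, pi], (5*sin(u)) - (-8) = 5*sin(u) + 8 is ≥ 0 throughout, so the area is a single integral of |5*sin(u) + 8|.
∫[0,pi] (5*sin(u) + 8) du = 10 + 8*pi.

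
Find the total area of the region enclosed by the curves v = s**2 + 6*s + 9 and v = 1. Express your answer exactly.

Set the curves equal: s**2 + 6*s + 9 = 1, so s**2 + 6*s + 8 = 0, which factors as (s + 2)*(s + 4) = 0. The curves meet at s = -4, -2.
On [-4, -2], v = 1 is on top; that piece has area ∫[-4,-2] (-(s**2 + 6*s + 8)) ds = 4/3.

4/3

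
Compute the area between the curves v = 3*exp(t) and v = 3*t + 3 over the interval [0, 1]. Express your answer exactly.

-15/2 + 3*exp(1)

On [0, 1], (3*exp(t)) - (3*t + 3) = -3*t + 3*exp(t) - 3 is ≥ 0 throughout, so the area is a single integral of |-3*t + 3*exp(t) - 3|.
∫[0,1] (-3*t + 3*exp(t) - 3) dt = -15/2 + 3*exp(1).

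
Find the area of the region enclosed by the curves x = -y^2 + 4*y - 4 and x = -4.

Both boundary curves give x as a function of y, so integrate with respect to y. Setting them equal: -y^2 + 4*y = 0, i.e. -y*(y - 4) = 0, so they meet at y = 0, 4.
For y in [0, 4], x = -y^2 + 4*y - 4 is on the right; area = ∫[0,4] (-y^2 + 4*y) dy = 32/3.

32/3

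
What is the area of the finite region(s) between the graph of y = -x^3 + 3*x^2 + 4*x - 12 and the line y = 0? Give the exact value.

The curve meets the x-axis where -x^3 + 3*x^2 + 4*x - 12 = 0, i.e. -(x - 3)*(x - 2)*(x + 2) = 0, at x = -2, 2, 3.
On [-2, 2] the curve lies below the axis; ∫[-2,2] (-x^3 + 3*x^2 + 4*x - 12) dx = -32, giving area 32.
On [2, 3] the curve lies above the axis; ∫[2,3] (-x^3 + 3*x^2 + 4*x - 12) dx = 3/4, giving area 3/4.
Total area = 32 + 3/4 = 131/4.

131/4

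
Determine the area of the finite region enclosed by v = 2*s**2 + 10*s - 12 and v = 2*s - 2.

72

Set the curves equal: 2*s**2 + 10*s - 12 = 2*s - 2, so 2*s**2 + 8*s - 10 = 0, which factors as 2*(s - 1)*(s + 5) = 0. The curves meet at s = -5, 1.
On [-5, 1], v = 2*s - 2 is on top; that piece has area ∫[-5,1] (-(2*s**2 + 8*s - 10)) ds = 72.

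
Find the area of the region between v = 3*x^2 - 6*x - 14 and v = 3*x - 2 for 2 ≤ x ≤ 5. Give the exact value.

The difference (3*x^2 - 6*x - 14) - (3*x - 2) = 3*x^2 - 9*x - 12 changes sign at x = 4 inside [2, 5], so split the integral there.
∫[2,4] (3*x^2 - 9*x - 12) dx = -22; the area of that piece is 22.
∫[4,5] (3*x^2 - 9*x - 12) dx = 17/2.
Total area = 22 + 17/2 = 61/2.

61/2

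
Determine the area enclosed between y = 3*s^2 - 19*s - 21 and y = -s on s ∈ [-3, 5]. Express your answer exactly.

272

The difference (3*s^2 - 19*s - 21) - (-s) = 3*s^2 - 18*s - 21 changes sign at s = -1 inside [-3, 5], so split the integral there.
∫[-3,-1] (3*s^2 - 18*s - 21) ds = 56.
∫[-1,5] (3*s^2 - 18*s - 21) ds = -216; the area of that piece is 216.
Total area = 56 + 216 = 272.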